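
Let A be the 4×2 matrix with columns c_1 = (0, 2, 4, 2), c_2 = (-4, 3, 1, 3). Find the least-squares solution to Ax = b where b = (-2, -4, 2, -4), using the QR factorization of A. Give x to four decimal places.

c_1 = (0, 2, 4, 2); ‖c_1‖ = 4.8990, so e_1 = (0.0000, 0.4082, 0.8165, 0.4082).
e_1·c_2 = 0.0000·(-4) + 0.4082·3 + 0.8165·1 + 0.4082·3 = 3.2660.
u_2 = c_2 − 3.2660·e_1 = (-4.0000, 1.6667, -1.6667, 1.6667).
‖u_2‖ = 4.9329, so e_2 = (-0.8109, 0.3379, -0.3379, 0.3379).
Qᵀb = (-1.6330, -1.7569).
Back-substitute: x_2 = -1.7569/4.9329 = -0.3562.
x_1 = (-1.6330 − 3.2660·(-0.3562))/4.8990 = -0.0959.

x = (-0.0959, -0.3562)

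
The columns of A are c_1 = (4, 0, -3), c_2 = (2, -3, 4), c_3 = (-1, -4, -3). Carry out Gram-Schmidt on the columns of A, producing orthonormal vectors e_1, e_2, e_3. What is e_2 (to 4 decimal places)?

c_1 = (4, 0, -3); ‖c_1‖ = 5.0000, so e_1 = (0.8000, 0.0000, -0.6000).
e_1·c_2 = 0.8000·2 + 0.0000·(-3) + (-0.6000)·4 = -0.8000.
u_2 = c_2 + 0.8000·e_1 = (2.6400, -3.0000, 3.5200).
‖u_2‖ = 5.3254, so e_2 = (0.4957, -0.5633, 0.6610).

e_2 = (0.4957, -0.5633, 0.6610)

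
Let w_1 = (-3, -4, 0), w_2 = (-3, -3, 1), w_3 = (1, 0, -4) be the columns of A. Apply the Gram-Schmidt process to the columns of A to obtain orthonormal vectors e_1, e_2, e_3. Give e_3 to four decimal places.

e_3 = (-0.6860, 0.5145, -0.5145)

w_1 = (-3, -4, 0); ‖w_1‖ = 5.0000, so e_1 = (-0.6000, -0.8000, 0.0000).
e_1·w_2 = (-0.6000)·(-3) + (-0.8000)·(-3) + 0.0000·1 = 4.2000.
u_2 = w_2 − 4.2000·e_1 = (-0.4800, 0.3600, 1.0000).
‖u_2‖ = 1.1662, so e_2 = (-0.4116, 0.3087, 0.8575).
e_1·w_3 = (-0.6000)·1 + (-0.8000)·0 + 0.0000·(-4) = -0.6000; e_2·w_3 = (-0.4116)·1 + 0.3087·0 + 0.8575·(-4) = -3.8416.
u_3 = w_3 + 0.6000·e_1 + 3.8416·e_2 = (-0.9412, 0.7059, -0.7059).
‖u_3‖ = 1.3720, so e_3 = (-0.6860, 0.5145, -0.5145).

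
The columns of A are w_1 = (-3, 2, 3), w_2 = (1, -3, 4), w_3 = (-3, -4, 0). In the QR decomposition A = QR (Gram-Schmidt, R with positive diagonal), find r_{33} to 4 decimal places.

w_1 = (-3, 2, 3); ‖w_1‖ = 4.6904, so q_1 = (-0.6396, 0.4264, 0.6396).
q_1·w_2 = (-0.6396)·1 + 0.4264·(-3) + 0.6396·4 = 0.6396.
u_2 = w_2 − 0.6396·q_1 = (1.4091, -3.2727, 3.5909).
‖u_2‖ = 5.0587, so q_2 = (0.2785, -0.6469, 0.7098).
q_1·w_3 = (-0.6396)·(-3) + 0.4264·(-4) + 0.6396·0 = 0.2132; q_2·w_3 = 0.2785·(-3) + (-0.6469)·(-4) + 0.7098·0 = 1.7521.
u_3 = w_3 − 0.2132·q_1 − 1.7521·q_2 = (-3.3517, -2.9574, -1.3801).
r_{33} = ‖u_3‖ = 4.6781.

r_{33} = 4.6781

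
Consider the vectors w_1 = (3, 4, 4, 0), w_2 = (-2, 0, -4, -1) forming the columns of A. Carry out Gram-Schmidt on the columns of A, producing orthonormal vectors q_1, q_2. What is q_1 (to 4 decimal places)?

q_1 = (0.4685, 0.6247, 0.6247, 0.0000)

q_1 = w_1/‖w_1‖ = (3, 4, 4, 0)/6.4031 = (0.4685, 0.6247, 0.6247, 0.0000).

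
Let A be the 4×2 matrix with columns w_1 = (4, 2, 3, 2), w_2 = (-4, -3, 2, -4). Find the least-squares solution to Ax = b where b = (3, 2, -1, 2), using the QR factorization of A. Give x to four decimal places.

w_1 = (4, 2, 3, 2); ‖w_1‖ = 5.7446, so e_1 = (0.6963, 0.3482, 0.5222, 0.3482).
e_1·w_2 = 0.6963·(-4) + 0.3482·(-3) + 0.5222·2 + 0.3482·(-4) = -4.1779.
u_2 = w_2 + 4.1779·e_1 = (-1.0909, -1.5455, 4.1818, -2.5455).
‖u_2‖ = 5.2484, so e_2 = (-0.2079, -0.2945, 0.7968, -0.4850).
Qᵀb = (2.9593, -2.9793).
Back-substitute: x_2 = -2.9793/5.2484 = -0.5677.
x_1 = (2.9593 + 4.1779·(-0.5677))/5.7446 = 0.1023.

x = (0.1023, -0.5677)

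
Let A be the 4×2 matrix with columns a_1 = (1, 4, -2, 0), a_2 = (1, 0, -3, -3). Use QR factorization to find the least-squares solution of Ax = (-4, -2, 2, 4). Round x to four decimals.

x = (-0.4286, -1.0000)

a_1 = (1, 4, -2, 0); ‖a_1‖ = 4.5826, so e_1 = (0.2182, 0.8729, -0.4364, 0.0000).
e_1·a_2 = 0.2182·1 + 0.8729·0 + (-0.4364)·(-3) + 0.0000·(-3) = 1.5275.
u_2 = a_2 − 1.5275·e_1 = (0.6667, -1.3333, -2.3333, -3.0000).
‖u_2‖ = 4.0825, so e_2 = (0.1633, -0.3266, -0.5715, -0.7348).
Qᵀb = (-3.4915, -4.0825).
Back-substitute: x_2 = -4.0825/4.0825 = -1.0000.
x_1 = (-3.4915 − 1.5275·(-1.0000))/4.5826 = -0.4286.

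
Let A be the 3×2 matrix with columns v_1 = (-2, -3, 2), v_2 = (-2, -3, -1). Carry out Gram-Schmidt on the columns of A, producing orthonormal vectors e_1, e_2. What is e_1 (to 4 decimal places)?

e_1 = (-0.4851, -0.7276, 0.4851)

e_1 = v_1/‖v_1‖ = (-2, -3, 2)/4.1231 = (-0.4851, -0.7276, 0.4851).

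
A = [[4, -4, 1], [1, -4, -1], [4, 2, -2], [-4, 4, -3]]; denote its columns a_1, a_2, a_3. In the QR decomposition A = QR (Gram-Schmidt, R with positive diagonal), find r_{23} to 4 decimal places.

r_{23} = -2.0000

a_1 = (4, 1, 4, -4); ‖a_1‖ = 7.0000, so e_1 = (0.5714, 0.1429, 0.5714, -0.5714).
e_1·a_2 = 0.5714·(-4) + 0.1429·(-4) + 0.5714·2 + (-0.5714)·4 = -4.0000.
u_2 = a_2 + 4.0000·e_1 = (-1.7143, -3.4286, 4.2857, 1.7143).
‖u_2‖ = 6.0000, so e_2 = (-0.2857, -0.5714, 0.7143, 0.2857).
r_{23} = e_2·a_3 = -2.0000.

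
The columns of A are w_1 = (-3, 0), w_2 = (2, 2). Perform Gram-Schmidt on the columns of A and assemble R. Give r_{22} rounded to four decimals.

w_1 = (-3, 0); ‖w_1‖ = 3.0000, so q_1 = (-1.0000, 0.0000).
q_1·w_2 = (-1.0000)·2 + 0.0000·2 = -2.0000.
u_2 = w_2 + 2.0000·q_1 = (0.0000, 2.0000).
r_{22} = ‖u_2‖ = 2.0000.

r_{22} = 2.0000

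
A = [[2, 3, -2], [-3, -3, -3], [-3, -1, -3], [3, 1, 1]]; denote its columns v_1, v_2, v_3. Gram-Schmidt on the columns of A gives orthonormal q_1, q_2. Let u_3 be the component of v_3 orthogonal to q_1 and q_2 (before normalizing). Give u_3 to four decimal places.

q_1 = v_1/‖v_1‖ = (2, -3, -3, 3)/5.5678 = (0.3592, -0.5388, -0.5388, 0.5388).
r_{12} = q_1·v_2 = 3.7717.
u_2 = v_2 − 3.7717·q_1 = (1.6452, -0.9677, 1.0323, -1.0323).
‖u_2‖ = 2.4030, so q_2 = (0.6846, -0.4027, 0.4296, -0.4296).
r_{13} = q_1·v_3 = 3.0533; r_{23} = q_2·v_3 = -1.8794.
u_3 = v_3 − 3.0533·q_1 + 1.8794·q_2 = (-1.8101, -2.1117, -0.5475, -1.4525).

u_3 = (-1.8101, -2.1117, -0.5475, -1.4525)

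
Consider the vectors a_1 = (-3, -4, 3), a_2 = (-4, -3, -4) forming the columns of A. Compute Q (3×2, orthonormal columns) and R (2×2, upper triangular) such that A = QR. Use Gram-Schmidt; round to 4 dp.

Q = [[-0.5145, -0.4851], [-0.6860, -0.2619], [0.5145, -0.8343]], R = [[5.8310, 2.0580], [0.0000, 6.0634]]

a_1 = (-3, -4, 3); ‖a_1‖ = 5.8310, so q_1 = (-0.5145, -0.6860, 0.5145).
q_1·a_2 = (-0.5145)·(-4) + (-0.6860)·(-3) + 0.5145·(-4) = 2.0580.
u_2 = a_2 − 2.0580·q_1 = (-2.9412, -1.5882, -5.0588).
‖u_2‖ = 6.0634, so q_2 = (-0.4851, -0.2619, -0.8343).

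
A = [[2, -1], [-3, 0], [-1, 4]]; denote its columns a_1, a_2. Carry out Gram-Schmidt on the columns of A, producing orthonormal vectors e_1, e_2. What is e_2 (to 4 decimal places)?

e_1 = a_1/‖a_1‖ = (2, -3, -1)/3.7417 = (0.5345, -0.8018, -0.2673).
r_{12} = e_1·a_2 = -1.6036.
u_2 = a_2 + 1.6036·e_1 = (-0.1429, -1.2857, 3.5714).
‖u_2‖ = 3.7985, so e_2 = (-0.0376, -0.3385, 0.9402).

e_2 = (-0.0376, -0.3385, 0.9402)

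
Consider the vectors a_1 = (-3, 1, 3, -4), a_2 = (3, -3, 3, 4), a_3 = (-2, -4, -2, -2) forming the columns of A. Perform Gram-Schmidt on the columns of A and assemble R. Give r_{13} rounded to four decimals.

r_{13} = 0.6761

e_1 = a_1/‖a_1‖ = (-3, 1, 3, -4)/5.9161 = (-0.5071, 0.1690, 0.5071, -0.6761).
r_{13} = e_1·a_3 = 0.6761.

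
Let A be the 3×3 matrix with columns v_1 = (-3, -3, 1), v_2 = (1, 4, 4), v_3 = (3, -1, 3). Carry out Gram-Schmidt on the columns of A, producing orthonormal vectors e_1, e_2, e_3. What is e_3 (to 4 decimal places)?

e_3 = (0.7113, -0.5779, 0.4001)

e_1 = v_1/‖v_1‖ = (-3, -3, 1)/4.3589 = (-0.6882, -0.6882, 0.2294).
r_{12} = e_1·v_2 = -2.5236.
u_2 = v_2 + 2.5236·e_1 = (-0.7368, 2.2632, 4.5789).
‖u_2‖ = 5.1606, so e_2 = (-0.1428, 0.4385, 0.8873).
r_{13} = e_1·v_3 = -0.6882; r_{23} = e_2·v_3 = 1.7950.
u_3 = v_3 + 0.6882·e_1 − 1.7950·e_2 = (2.7826, -2.2609, 1.5652).
‖u_3‖ = 3.9121, so e_3 = (0.7113, -0.5779, 0.4001).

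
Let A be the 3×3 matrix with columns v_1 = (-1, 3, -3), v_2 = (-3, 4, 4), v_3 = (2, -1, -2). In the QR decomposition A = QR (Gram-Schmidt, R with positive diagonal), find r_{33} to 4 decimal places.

v_1 = (-1, 3, -3); ‖v_1‖ = 4.3589, so q_1 = (-0.2294, 0.6882, -0.6882).
q_1·v_2 = (-0.2294)·(-3) + 0.6882·4 + (-0.6882)·4 = 0.6882.
u_2 = v_2 − 0.6882·q_1 = (-2.8421, 3.5263, 4.4737).
‖u_2‖ = 6.3660, so q_2 = (-0.4464, 0.5539, 0.7027).
q_1·v_3 = (-0.2294)·2 + 0.6882·(-1) + (-0.6882)·(-2) = 0.2294; q_2·v_3 = (-0.4464)·2 + 0.5539·(-1) + 0.7027·(-2) = -2.8523.
u_3 = v_3 − 0.2294·q_1 + 2.8523·q_2 = (0.7792, 0.4221, 0.1623).
r_{33} = ‖u_3‖ = 0.9009.

r_{33} = 0.9009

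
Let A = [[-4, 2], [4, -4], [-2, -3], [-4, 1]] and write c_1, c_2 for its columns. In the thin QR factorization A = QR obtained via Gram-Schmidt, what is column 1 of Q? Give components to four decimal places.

c_1 = (-4, 4, -2, -4); ‖c_1‖ = 7.2111, so e_1 = (-0.5547, 0.5547, -0.2774, -0.5547).

e_1 = (-0.5547, 0.5547, -0.2774, -0.5547)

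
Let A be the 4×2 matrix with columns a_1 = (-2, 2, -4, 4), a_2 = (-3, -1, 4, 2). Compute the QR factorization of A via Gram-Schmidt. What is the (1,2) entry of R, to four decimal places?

a_1 = (-2, 2, -4, 4); ‖a_1‖ = 6.3246, so q_1 = (-0.3162, 0.3162, -0.6325, 0.6325).
r_{12} = q_1·a_2 = -0.6325.

r_{12} = -0.6325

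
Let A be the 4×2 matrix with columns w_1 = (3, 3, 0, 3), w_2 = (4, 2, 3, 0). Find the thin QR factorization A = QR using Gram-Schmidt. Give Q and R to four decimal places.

e_1 = w_1/‖w_1‖ = (3, 3, 0, 3)/5.1962 = (0.5774, 0.5774, 0.0000, 0.5774).
r_{12} = e_1·w_2 = 3.4641.
u_2 = w_2 − 3.4641·e_1 = (2.0000, 0.0000, 3.0000, -2.0000).
‖u_2‖ = 4.1231, so e_2 = (0.4851, 0.0000, 0.7276, -0.4851).

Q = [[0.5774, 0.4851], [0.5774, 0.0000], [0.0000, 0.7276], [0.5774, -0.4851]], R = [[5.1962, 3.4641], [0.0000, 4.1231]]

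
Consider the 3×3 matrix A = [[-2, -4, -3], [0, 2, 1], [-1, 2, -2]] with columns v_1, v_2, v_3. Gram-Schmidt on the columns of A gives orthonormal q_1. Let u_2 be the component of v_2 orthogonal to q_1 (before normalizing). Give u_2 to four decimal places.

u_2 = (-1.6000, 2.0000, 3.2000)

v_1 = (-2, 0, -1); ‖v_1‖ = 2.2361, so q_1 = (-0.8944, 0.0000, -0.4472).
q_1·v_2 = (-0.8944)·(-4) + 0.0000·2 + (-0.4472)·2 = 2.6833.
u_2 = v_2 − 2.6833·q_1 = (-1.6000, 2.0000, 3.2000).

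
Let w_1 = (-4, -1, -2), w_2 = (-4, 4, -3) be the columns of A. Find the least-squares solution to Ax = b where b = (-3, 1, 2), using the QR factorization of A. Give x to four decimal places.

w_1 = (-4, -1, -2); ‖w_1‖ = 4.5826, so q_1 = (-0.8729, -0.2182, -0.4364).
q_1·w_2 = (-0.8729)·(-4) + (-0.2182)·4 + (-0.4364)·(-3) = 3.9279.
u_2 = w_2 − 3.9279·q_1 = (-0.5714, 4.8571, -1.2857).
‖u_2‖ = 5.0568, so q_2 = (-0.1130, 0.9605, -0.2543).
Qᵀb = (1.5275, 0.7910).
Back-substitute: x_2 = 0.7910/5.0568 = 0.1564.
x_1 = (1.5275 − 3.9279·0.1564)/4.5826 = 0.1993.

x = (0.1993, 0.1564)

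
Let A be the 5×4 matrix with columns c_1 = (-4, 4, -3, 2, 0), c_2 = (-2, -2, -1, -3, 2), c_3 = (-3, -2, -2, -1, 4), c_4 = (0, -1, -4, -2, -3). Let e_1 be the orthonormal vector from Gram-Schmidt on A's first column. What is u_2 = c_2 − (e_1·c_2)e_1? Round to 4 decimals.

u_2 = (-2.2667, -1.7333, -1.2000, -2.8667, 2.0000)

e_1 = c_1/‖c_1‖ = (-4, 4, -3, 2, 0)/6.7082 = (-0.5963, 0.5963, -0.4472, 0.2981, 0.0000).
r_{12} = e_1·c_2 = -0.4472.
u_2 = c_2 + 0.4472·e_1 = (-2.2667, -1.7333, -1.2000, -2.8667, 2.0000).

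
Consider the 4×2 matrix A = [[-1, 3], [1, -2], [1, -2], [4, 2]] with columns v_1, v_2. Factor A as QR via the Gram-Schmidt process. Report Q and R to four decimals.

Q = [[-0.2294, 0.6670], [0.2294, -0.4485], [0.2294, -0.4485], [0.9177, 0.3910]], R = [[4.3589, 0.2294], [0.0000, 4.5768]]

v_1 = (-1, 1, 1, 4); ‖v_1‖ = 4.3589, so e_1 = (-0.2294, 0.2294, 0.2294, 0.9177).
e_1·v_2 = (-0.2294)·3 + 0.2294·(-2) + 0.2294·(-2) + 0.9177·2 = 0.2294.
u_2 = v_2 − 0.2294·e_1 = (3.0526, -2.0526, -2.0526, 1.7895).
‖u_2‖ = 4.5768, so e_2 = (0.6670, -0.4485, -0.4485, 0.3910).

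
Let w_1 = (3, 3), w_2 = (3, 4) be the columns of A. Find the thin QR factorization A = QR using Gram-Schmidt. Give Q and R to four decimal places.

Q = [[0.7071, -0.7071], [0.7071, 0.7071]], R = [[4.2426, 4.9497], [0.0000, 0.7071]]

e_1 = w_1/‖w_1‖ = (3, 3)/4.2426 = (0.7071, 0.7071).
r_{12} = e_1·w_2 = 4.9497.
u_2 = w_2 − 4.9497·e_1 = (-0.5000, 0.5000).
‖u_2‖ = 0.7071, so e_2 = (-0.7071, 0.7071).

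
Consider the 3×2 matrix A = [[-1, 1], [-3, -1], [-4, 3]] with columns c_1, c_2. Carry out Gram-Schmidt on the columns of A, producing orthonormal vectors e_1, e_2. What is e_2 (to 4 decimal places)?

e_2 = (0.2301, -0.8053, 0.5464)

e_1 = c_1/‖c_1‖ = (-1, -3, -4)/5.0990 = (-0.1961, -0.5883, -0.7845).
r_{12} = e_1·c_2 = -1.9612.
u_2 = c_2 + 1.9612·e_1 = (0.6154, -2.1538, 1.4615).
‖u_2‖ = 2.6747, so e_2 = (0.2301, -0.8053, 0.5464).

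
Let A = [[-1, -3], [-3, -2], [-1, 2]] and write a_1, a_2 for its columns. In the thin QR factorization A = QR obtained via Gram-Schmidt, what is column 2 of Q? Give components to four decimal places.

e_2 = (-0.6673, -0.0257, 0.7443)

a_1 = (-1, -3, -1); ‖a_1‖ = 3.3166, so e_1 = (-0.3015, -0.9045, -0.3015).
e_1·a_2 = (-0.3015)·(-3) + (-0.9045)·(-2) + (-0.3015)·2 = 2.1106.
u_2 = a_2 − 2.1106·e_1 = (-2.3636, -0.0909, 2.6364).
‖u_2‖ = 3.5420, so e_2 = (-0.6673, -0.0257, 0.7443).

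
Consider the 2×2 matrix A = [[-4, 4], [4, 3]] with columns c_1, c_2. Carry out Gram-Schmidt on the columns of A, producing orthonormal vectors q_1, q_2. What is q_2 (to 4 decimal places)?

q_2 = (0.7071, 0.7071)

c_1 = (-4, 4); ‖c_1‖ = 5.6569, so q_1 = (-0.7071, 0.7071).
q_1·c_2 = (-0.7071)·4 + 0.7071·3 = -0.7071.
u_2 = c_2 + 0.7071·q_1 = (3.5000, 3.5000).
‖u_2‖ = 4.9497, so q_2 = (0.7071, 0.7071).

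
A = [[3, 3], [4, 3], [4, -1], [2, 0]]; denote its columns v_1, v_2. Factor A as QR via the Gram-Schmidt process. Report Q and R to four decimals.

e_1 = v_1/‖v_1‖ = (3, 4, 4, 2)/6.7082 = (0.4472, 0.5963, 0.5963, 0.2981).
r_{12} = e_1·v_2 = 2.5342.
u_2 = v_2 − 2.5342·e_1 = (1.8667, 1.4889, -2.5111, -0.7556).
‖u_2‖ = 3.5465, so e_2 = (0.5263, 0.4198, -0.7081, -0.2130).

Q = [[0.4472, 0.5263], [0.5963, 0.4198], [0.5963, -0.7081], [0.2981, -0.2130]], R = [[6.7082, 2.5342], [0.0000, 3.5465]]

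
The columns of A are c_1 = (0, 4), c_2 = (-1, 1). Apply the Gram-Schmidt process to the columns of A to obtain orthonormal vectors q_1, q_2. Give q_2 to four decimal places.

q_2 = (-1.0000, 0.0000)

c_1 = (0, 4); ‖c_1‖ = 4.0000, so q_1 = (0.0000, 1.0000).
q_1·c_2 = 0.0000·(-1) + 1.0000·1 = 1.0000.
u_2 = c_2 − 1.0000·q_1 = (-1.0000, 0.0000).
‖u_2‖ = 1.0000, so q_2 = (-1.0000, 0.0000).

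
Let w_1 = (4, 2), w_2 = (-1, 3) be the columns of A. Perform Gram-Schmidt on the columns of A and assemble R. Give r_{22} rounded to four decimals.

w_1 = (4, 2); ‖w_1‖ = 4.4721, so e_1 = (0.8944, 0.4472).
e_1·w_2 = 0.8944·(-1) + 0.4472·3 = 0.4472.
u_2 = w_2 − 0.4472·e_1 = (-1.4000, 2.8000).
r_{22} = ‖u_2‖ = 3.1305.

r_{22} = 3.1305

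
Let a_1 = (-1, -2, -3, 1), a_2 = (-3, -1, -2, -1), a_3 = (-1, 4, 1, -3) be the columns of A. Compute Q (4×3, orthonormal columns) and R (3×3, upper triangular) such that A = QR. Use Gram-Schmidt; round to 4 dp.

a_1 = (-1, -2, -3, 1); ‖a_1‖ = 3.8730, so e_1 = (-0.2582, -0.5164, -0.7746, 0.2582).
e_1·a_2 = (-0.2582)·(-3) + (-0.5164)·(-1) + (-0.7746)·(-2) + 0.2582·(-1) = 2.5820.
u_2 = a_2 − 2.5820·e_1 = (-2.3333, 0.3333, 0.0000, -1.6667).
‖u_2‖ = 2.8868, so e_2 = (-0.8083, 0.1155, 0.0000, -0.5774).
e_1·a_3 = (-0.2582)·(-1) + (-0.5164)·4 + (-0.7746)·1 + 0.2582·(-3) = -3.3566; e_2·a_3 = (-0.8083)·(-1) + 0.1155·4 + 0.0000·1 + (-0.5774)·(-3) = 3.0022.
u_3 = a_3 + 3.3566·e_1 − 3.0022·e_2 = (0.5600, 1.9200, -1.6000, -0.4000).
‖u_3‖ = 2.5923, so e_3 = (0.2160, 0.7407, -0.6172, -0.1543).

Q = [[-0.2582, -0.8083, 0.2160], [-0.5164, 0.1155, 0.7407], [-0.7746, 0.0000, -0.6172], [0.2582, -0.5774, -0.1543]], R = [[3.8730, 2.5820, -3.3566], [0.0000, 2.8868, 3.0022], [0.0000, 0.0000, 2.5923]]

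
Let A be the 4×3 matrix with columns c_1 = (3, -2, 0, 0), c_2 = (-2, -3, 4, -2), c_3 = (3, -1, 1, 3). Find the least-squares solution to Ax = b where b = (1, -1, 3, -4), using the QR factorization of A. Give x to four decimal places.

q_1 = c_1/‖c_1‖ = (3, -2, 0, 0)/3.6056 = (0.8321, -0.5547, 0.0000, 0.0000).
r_{12} = q_1·c_2 = 0.0000.
u_2 = c_2 + 0.0000·q_1 = (-2.0000, -3.0000, 4.0000, -2.0000).
‖u_2‖ = 5.7446, so q_2 = (-0.3482, -0.5222, 0.6963, -0.3482).
r_{13} = q_1·c_3 = 3.0509; r_{23} = q_2·c_3 = -0.8704.
u_3 = c_3 − 3.0509·q_1 + 0.8704·q_2 = (0.1585, 0.2378, 1.6061, 2.6970).
‖u_3‖ = 3.1519, so q_3 = (0.0503, 0.0754, 0.5095, 0.8557).
Qᵀb = (1.3868, 3.6556, -1.9191).
Back-substitute: x_3 = -1.9191/3.1519 = -0.6089.
x_2 = (3.6556 + 0.8704·(-0.6089))/5.7446 = 0.5441.
x_1 = (1.3868 + 0.0000·0.5441 − 3.0509·(-0.6089))/3.6056 = 0.8998.

x = (0.8998, 0.5441, -0.6089)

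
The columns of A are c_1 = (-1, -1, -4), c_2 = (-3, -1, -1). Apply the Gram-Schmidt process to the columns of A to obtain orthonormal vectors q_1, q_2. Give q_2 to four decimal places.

q_2 = (-0.9366, -0.2036, 0.2851)

c_1 = (-1, -1, -4); ‖c_1‖ = 4.2426, so q_1 = (-0.2357, -0.2357, -0.9428).
q_1·c_2 = (-0.2357)·(-3) + (-0.2357)·(-1) + (-0.9428)·(-1) = 1.8856.
u_2 = c_2 − 1.8856·q_1 = (-2.5556, -0.5556, 0.7778).
‖u_2‖ = 2.7285, so q_2 = (-0.9366, -0.2036, 0.2851).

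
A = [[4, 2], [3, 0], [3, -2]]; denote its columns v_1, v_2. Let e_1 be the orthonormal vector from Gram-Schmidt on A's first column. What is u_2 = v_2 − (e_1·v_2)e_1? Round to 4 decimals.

v_1 = (4, 3, 3); ‖v_1‖ = 5.8310, so e_1 = (0.6860, 0.5145, 0.5145).
e_1·v_2 = 0.6860·2 + 0.5145·0 + 0.5145·(-2) = 0.3430.
u_2 = v_2 − 0.3430·e_1 = (1.7647, -0.1765, -2.1765).

u_2 = (1.7647, -0.1765, -2.1765)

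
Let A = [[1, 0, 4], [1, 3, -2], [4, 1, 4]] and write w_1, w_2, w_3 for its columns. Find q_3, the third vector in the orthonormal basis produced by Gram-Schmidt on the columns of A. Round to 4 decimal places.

w_1 = (1, 1, 4); ‖w_1‖ = 4.2426, so q_1 = (0.2357, 0.2357, 0.9428).
q_1·w_2 = 0.2357·0 + 0.2357·3 + 0.9428·1 = 1.6499.
u_2 = w_2 − 1.6499·q_1 = (-0.3889, 2.6111, -0.5556).
‖u_2‖ = 2.6977, so q_2 = (-0.1442, 0.9679, -0.2059).
q_1·w_3 = 0.2357·4 + 0.2357·(-2) + 0.9428·4 = 4.2426; q_2·w_3 = (-0.1442)·4 + 0.9679·(-2) + (-0.2059)·4 = -3.3361.
u_3 = w_3 − 4.2426·q_1 + 3.3361·q_2 = (2.5191, 0.2290, -0.6870).
‖u_3‖ = 2.6211, so q_3 = (0.9611, 0.0874, -0.2621).

q_3 = (0.9611, 0.0874, -0.2621)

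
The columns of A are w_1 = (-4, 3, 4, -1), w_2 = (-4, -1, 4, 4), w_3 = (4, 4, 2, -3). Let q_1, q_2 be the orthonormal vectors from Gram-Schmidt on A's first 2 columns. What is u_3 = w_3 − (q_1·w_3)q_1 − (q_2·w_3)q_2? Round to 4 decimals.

q_1 = w_1/‖w_1‖ = (-4, 3, 4, -1)/6.4807 = (-0.6172, 0.4629, 0.6172, -0.1543).
r_{12} = q_1·w_2 = 3.8576.
u_2 = w_2 − 3.8576·q_1 = (-1.6190, -2.7857, 1.6190, 4.5952).
‖u_2‖ = 5.8412, so q_2 = (-0.2772, -0.4769, 0.2772, 0.7867).
r_{13} = q_1·w_3 = 1.0801; r_{23} = q_2·w_3 = -4.8221.
u_3 = w_3 − 1.0801·q_1 + 4.8221·q_2 = (3.3301, 1.2003, 2.6699, 0.9602).

u_3 = (3.3301, 1.2003, 2.6699, 0.9602)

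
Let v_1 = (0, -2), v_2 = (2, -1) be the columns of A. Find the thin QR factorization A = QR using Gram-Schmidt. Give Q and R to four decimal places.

Q = [[0.0000, 1.0000], [-1.0000, 0.0000]], R = [[2.0000, 1.0000], [0.0000, 2.0000]]

v_1 = (0, -2); ‖v_1‖ = 2.0000, so e_1 = (0.0000, -1.0000).
e_1·v_2 = 0.0000·2 + (-1.0000)·(-1) = 1.0000.
u_2 = v_2 − 1.0000·e_1 = (2.0000, 0.0000).
‖u_2‖ = 2.0000, so e_2 = (1.0000, 0.0000).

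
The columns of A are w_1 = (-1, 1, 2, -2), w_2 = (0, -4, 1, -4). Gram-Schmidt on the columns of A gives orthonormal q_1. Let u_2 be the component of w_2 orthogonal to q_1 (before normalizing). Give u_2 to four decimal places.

w_1 = (-1, 1, 2, -2); ‖w_1‖ = 3.1623, so q_1 = (-0.3162, 0.3162, 0.6325, -0.6325).
q_1·w_2 = (-0.3162)·0 + 0.3162·(-4) + 0.6325·1 + (-0.6325)·(-4) = 1.8974.
u_2 = w_2 − 1.8974·q_1 = (0.6000, -4.6000, -0.2000, -2.8000).

u_2 = (0.6000, -4.6000, -0.2000, -2.8000)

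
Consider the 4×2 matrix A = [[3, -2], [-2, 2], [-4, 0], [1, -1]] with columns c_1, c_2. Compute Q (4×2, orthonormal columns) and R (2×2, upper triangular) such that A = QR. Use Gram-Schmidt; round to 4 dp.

e_1 = c_1/‖c_1‖ = (3, -2, -4, 1)/5.4772 = (0.5477, -0.3651, -0.7303, 0.1826).
r_{12} = e_1·c_2 = -2.0083.
u_2 = c_2 + 2.0083·e_1 = (-0.9000, 1.2667, -1.4667, -0.6333).
‖u_2‖ = 2.2286, so e_2 = (-0.4038, 0.5684, -0.6581, -0.2842).

Q = [[0.5477, -0.4038], [-0.3651, 0.5684], [-0.7303, -0.6581], [0.1826, -0.2842]], R = [[5.4772, -2.0083], [0.0000, 2.2286]]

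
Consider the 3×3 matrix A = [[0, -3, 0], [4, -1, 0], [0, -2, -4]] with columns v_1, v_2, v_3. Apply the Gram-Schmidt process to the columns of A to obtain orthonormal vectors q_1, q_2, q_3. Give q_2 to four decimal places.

v_1 = (0, 4, 0); ‖v_1‖ = 4.0000, so q_1 = (0.0000, 1.0000, 0.0000).
q_1·v_2 = 0.0000·(-3) + 1.0000·(-1) + 0.0000·(-2) = -1.0000.
u_2 = v_2 + 1.0000·q_1 = (-3.0000, 0.0000, -2.0000).
‖u_2‖ = 3.6056, so q_2 = (-0.8321, 0.0000, -0.5547).

q_2 = (-0.8321, 0.0000, -0.5547)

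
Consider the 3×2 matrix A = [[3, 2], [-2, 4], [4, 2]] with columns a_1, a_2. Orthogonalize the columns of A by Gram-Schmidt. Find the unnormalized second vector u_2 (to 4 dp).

u_2 = (1.3793, 4.4138, 1.1724)

a_1 = (3, -2, 4); ‖a_1‖ = 5.3852, so e_1 = (0.5571, -0.3714, 0.7428).
e_1·a_2 = 0.5571·2 + (-0.3714)·4 + 0.7428·2 = 1.1142.
u_2 = a_2 − 1.1142·e_1 = (1.3793, 4.4138, 1.1724).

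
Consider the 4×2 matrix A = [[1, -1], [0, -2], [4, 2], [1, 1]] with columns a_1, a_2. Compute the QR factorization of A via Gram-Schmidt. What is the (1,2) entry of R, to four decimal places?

r_{12} = 1.8856

e_1 = a_1/‖a_1‖ = (1, 0, 4, 1)/4.2426 = (0.2357, 0.0000, 0.9428, 0.2357).
r_{12} = e_1·a_2 = 1.8856.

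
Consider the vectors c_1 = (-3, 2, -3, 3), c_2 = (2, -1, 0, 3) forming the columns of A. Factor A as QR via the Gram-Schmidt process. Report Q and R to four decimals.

Q = [[-0.5388, 0.5610], [0.3592, -0.2848], [-0.5388, 0.0259], [0.5388, 0.7768]], R = [[5.5678, 0.1796], [0.0000, 3.7373]]

c_1 = (-3, 2, -3, 3); ‖c_1‖ = 5.5678, so e_1 = (-0.5388, 0.3592, -0.5388, 0.5388).
e_1·c_2 = (-0.5388)·2 + 0.3592·(-1) + (-0.5388)·0 + 0.5388·3 = 0.1796.
u_2 = c_2 − 0.1796·e_1 = (2.0968, -1.0645, 0.0968, 2.9032).
‖u_2‖ = 3.7373, so e_2 = (0.5610, -0.2848, 0.0259, 0.7768).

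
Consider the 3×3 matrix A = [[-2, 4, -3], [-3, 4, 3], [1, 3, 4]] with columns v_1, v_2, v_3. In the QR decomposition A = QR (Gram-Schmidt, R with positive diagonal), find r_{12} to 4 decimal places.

v_1 = (-2, -3, 1); ‖v_1‖ = 3.7417, so e_1 = (-0.5345, -0.8018, 0.2673).
r_{12} = e_1·v_2 = -4.5434.

r_{12} = -4.5434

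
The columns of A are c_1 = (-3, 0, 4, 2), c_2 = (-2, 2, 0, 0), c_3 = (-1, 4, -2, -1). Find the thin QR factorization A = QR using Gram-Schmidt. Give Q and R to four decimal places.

Q = [[-0.5571, -0.5306, 0.6389], [0.0000, 0.7693, 0.6389], [0.7428, -0.3183, 0.3833], [0.3714, -0.1592, 0.1917]], R = [[5.3852, 1.1142, -1.2999], [0.0000, 2.5997, 4.4036], [0.0000, 0.0000, 0.9583]]

e_1 = c_1/‖c_1‖ = (-3, 0, 4, 2)/5.3852 = (-0.5571, 0.0000, 0.7428, 0.3714).
r_{12} = e_1·c_2 = 1.1142.
u_2 = c_2 − 1.1142·e_1 = (-1.3793, 2.0000, -0.8276, -0.4138).
‖u_2‖ = 2.5997, so e_2 = (-0.5306, 0.7693, -0.3183, -0.1592).
r_{13} = e_1·c_3 = -1.2999; r_{23} = e_2·c_3 = 4.4036.
u_3 = c_3 + 1.2999·e_1 − 4.4036·e_2 = (0.6122, 0.6122, 0.3673, 0.1837).
‖u_3‖ = 0.9583, so e_3 = (0.6389, 0.6389, 0.3833, 0.1917).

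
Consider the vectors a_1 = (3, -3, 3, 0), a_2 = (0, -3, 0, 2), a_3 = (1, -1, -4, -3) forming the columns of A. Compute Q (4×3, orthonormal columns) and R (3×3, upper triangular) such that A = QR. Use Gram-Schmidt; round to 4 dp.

a_1 = (3, -3, 3, 0); ‖a_1‖ = 5.1962, so q_1 = (0.5774, -0.5774, 0.5774, 0.0000).
q_1·a_2 = 0.5774·0 + (-0.5774)·(-3) + 0.5774·0 + 0.0000·2 = 1.7321.
u_2 = a_2 − 1.7321·q_1 = (-1.0000, -2.0000, -1.0000, 2.0000).
‖u_2‖ = 3.1623, so q_2 = (-0.3162, -0.6325, -0.3162, 0.6325).
q_1·a_3 = 0.5774·1 + (-0.5774)·(-1) + 0.5774·(-4) + 0.0000·(-3) = -1.1547; q_2·a_3 = (-0.3162)·1 + (-0.6325)·(-1) + (-0.3162)·(-4) + 0.6325·(-3) = -0.3162.
u_3 = a_3 + 1.1547·q_1 + 0.3162·q_2 = (1.5667, -1.8667, -3.4333, -2.8000).
‖u_3‖ = 5.0563, so q_3 = (0.3098, -0.3692, -0.6790, -0.5538).

Q = [[0.5774, -0.3162, 0.3098], [-0.5774, -0.6325, -0.3692], [0.5774, -0.3162, -0.6790], [0.0000, 0.6325, -0.5538]], R = [[5.1962, 1.7321, -1.1547], [0.0000, 3.1623, -0.3162], [0.0000, 0.0000, 5.0563]]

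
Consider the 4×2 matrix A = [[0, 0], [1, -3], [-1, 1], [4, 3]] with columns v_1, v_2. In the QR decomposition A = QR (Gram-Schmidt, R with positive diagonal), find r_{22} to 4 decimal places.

r_{22} = 3.9299

v_1 = (0, 1, -1, 4); ‖v_1‖ = 4.2426, so e_1 = (0.0000, 0.2357, -0.2357, 0.9428).
e_1·v_2 = 0.0000·0 + 0.2357·(-3) + (-0.2357)·1 + 0.9428·3 = 1.8856.
u_2 = v_2 − 1.8856·e_1 = (0.0000, -3.4444, 1.4444, 1.2222).
r_{22} = ‖u_2‖ = 3.9299.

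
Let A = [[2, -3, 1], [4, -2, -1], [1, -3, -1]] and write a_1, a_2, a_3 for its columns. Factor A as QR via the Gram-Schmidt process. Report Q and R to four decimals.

Q = [[0.4364, -0.4811, 0.7603], [0.8729, 0.4314, -0.2281], [0.2182, -0.7632, -0.6082]], R = [[4.5826, -3.7097, -0.6547], [0.0000, 2.8702, -0.1493], [0.0000, 0.0000, 1.5966]]

e_1 = a_1/‖a_1‖ = (2, 4, 1)/4.5826 = (0.4364, 0.8729, 0.2182).
r_{12} = e_1·a_2 = -3.7097.
u_2 = a_2 + 3.7097·e_1 = (-1.3810, 1.2381, -2.1905).
‖u_2‖ = 2.8702, so e_2 = (-0.4811, 0.4314, -0.7632).
r_{13} = e_1·a_3 = -0.6547; r_{23} = e_2·a_3 = -0.1493.
u_3 = a_3 + 0.6547·e_1 + 0.1493·e_2 = (1.2139, -0.3642, -0.9711).
‖u_3‖ = 1.5966, so e_3 = (0.7603, -0.2281, -0.6082).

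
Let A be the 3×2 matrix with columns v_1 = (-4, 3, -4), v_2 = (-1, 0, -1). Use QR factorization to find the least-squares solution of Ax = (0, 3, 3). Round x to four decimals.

x = (1.0000, -5.5000)

v_1 = (-4, 3, -4); ‖v_1‖ = 6.4031, so q_1 = (-0.6247, 0.4685, -0.6247).
q_1·v_2 = (-0.6247)·(-1) + 0.4685·0 + (-0.6247)·(-1) = 1.2494.
u_2 = v_2 − 1.2494·q_1 = (-0.2195, -0.5854, -0.2195).
‖u_2‖ = 0.6626, so q_2 = (-0.3313, -0.8835, -0.3313).
Qᵀb = (-0.4685, -3.6442).
Back-substitute: x_2 = -3.6442/0.6626 = -5.5000.
x_1 = (-0.4685 − 1.2494·(-5.5000))/6.4031 = 1.0000.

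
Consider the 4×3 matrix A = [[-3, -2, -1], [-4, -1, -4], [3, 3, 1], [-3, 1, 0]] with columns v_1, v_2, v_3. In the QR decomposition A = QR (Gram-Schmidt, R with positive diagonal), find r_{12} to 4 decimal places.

r_{12} = 2.4400

v_1 = (-3, -4, 3, -3); ‖v_1‖ = 6.5574, so e_1 = (-0.4575, -0.6100, 0.4575, -0.4575).
r_{12} = e_1·v_2 = 2.4400.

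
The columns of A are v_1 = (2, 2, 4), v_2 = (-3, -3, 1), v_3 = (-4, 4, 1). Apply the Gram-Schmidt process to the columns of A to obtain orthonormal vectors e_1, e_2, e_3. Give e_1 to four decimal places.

v_1 = (2, 2, 4); ‖v_1‖ = 4.8990, so e_1 = (0.4082, 0.4082, 0.8165).

e_1 = (0.4082, 0.4082, 0.8165)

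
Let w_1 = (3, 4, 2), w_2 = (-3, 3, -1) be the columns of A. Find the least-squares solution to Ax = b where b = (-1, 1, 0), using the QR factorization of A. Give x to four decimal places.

x = (0.0236, 0.3145)

w_1 = (3, 4, 2); ‖w_1‖ = 5.3852, so q_1 = (0.5571, 0.7428, 0.3714).
q_1·w_2 = 0.5571·(-3) + 0.7428·3 + 0.3714·(-1) = 0.1857.
u_2 = w_2 − 0.1857·q_1 = (-3.1034, 2.8621, -1.0690).
‖u_2‖ = 4.3549, so q_2 = (-0.7126, 0.6572, -0.2455).
Qᵀb = (0.1857, 1.3698).
Back-substitute: x_2 = 1.3698/4.3549 = 0.3145.
x_1 = (0.1857 − 0.1857·0.3145)/5.3852 = 0.0236.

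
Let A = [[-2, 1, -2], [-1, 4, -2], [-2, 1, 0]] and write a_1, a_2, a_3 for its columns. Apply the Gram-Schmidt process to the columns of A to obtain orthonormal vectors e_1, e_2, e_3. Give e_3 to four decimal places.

e_3 = (-0.7071, 0.0000, 0.7071)

a_1 = (-2, -1, -2); ‖a_1‖ = 3.0000, so e_1 = (-0.6667, -0.3333, -0.6667).
e_1·a_2 = (-0.6667)·1 + (-0.3333)·4 + (-0.6667)·1 = -2.6667.
u_2 = a_2 + 2.6667·e_1 = (-0.7778, 3.1111, -0.7778).
‖u_2‖ = 3.2998, so e_2 = (-0.2357, 0.9428, -0.2357).
e_1·a_3 = (-0.6667)·(-2) + (-0.3333)·(-2) + (-0.6667)·0 = 2.0000; e_2·a_3 = (-0.2357)·(-2) + 0.9428·(-2) + (-0.2357)·0 = -1.4142.
u_3 = a_3 − 2.0000·e_1 + 1.4142·e_2 = (-1.0000, 0.0000, 1.0000).
‖u_3‖ = 1.4142, so e_3 = (-0.7071, 0.0000, 0.7071).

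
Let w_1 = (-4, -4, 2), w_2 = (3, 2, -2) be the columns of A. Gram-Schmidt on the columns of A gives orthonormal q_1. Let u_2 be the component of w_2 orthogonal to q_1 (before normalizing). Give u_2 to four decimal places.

w_1 = (-4, -4, 2); ‖w_1‖ = 6.0000, so q_1 = (-0.6667, -0.6667, 0.3333).
q_1·w_2 = (-0.6667)·3 + (-0.6667)·2 + 0.3333·(-2) = -4.0000.
u_2 = w_2 + 4.0000·q_1 = (0.3333, -0.6667, -0.6667).

u_2 = (0.3333, -0.6667, -0.6667)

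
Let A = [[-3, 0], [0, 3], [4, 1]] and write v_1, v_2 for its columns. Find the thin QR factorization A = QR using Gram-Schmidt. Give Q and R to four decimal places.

Q = [[-0.6000, 0.1569], [0.0000, 0.9806], [0.8000, 0.1177]], R = [[5.0000, 0.8000], [0.0000, 3.0594]]

v_1 = (-3, 0, 4); ‖v_1‖ = 5.0000, so q_1 = (-0.6000, 0.0000, 0.8000).
q_1·v_2 = (-0.6000)·0 + 0.0000·3 + 0.8000·1 = 0.8000.
u_2 = v_2 − 0.8000·q_1 = (0.4800, 3.0000, 0.3600).
‖u_2‖ = 3.0594, so q_2 = (0.1569, 0.9806, 0.1177).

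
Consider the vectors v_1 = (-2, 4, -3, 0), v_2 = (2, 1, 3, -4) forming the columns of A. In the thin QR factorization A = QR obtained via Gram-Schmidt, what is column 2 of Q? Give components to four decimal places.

v_1 = (-2, 4, -3, 0); ‖v_1‖ = 5.3852, so q_1 = (-0.3714, 0.7428, -0.5571, 0.0000).
q_1·v_2 = (-0.3714)·2 + 0.7428·1 + (-0.5571)·3 + 0.0000·(-4) = -1.6713.
u_2 = v_2 + 1.6713·q_1 = (1.3793, 2.2414, 2.0690, -4.0000).
‖u_2‖ = 5.2160, so q_2 = (0.2644, 0.4297, 0.3967, -0.7669).

q_2 = (0.2644, 0.4297, 0.3967, -0.7669)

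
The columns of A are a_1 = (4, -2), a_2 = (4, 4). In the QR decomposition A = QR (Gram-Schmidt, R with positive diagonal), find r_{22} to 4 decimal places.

r_{22} = 5.3666

a_1 = (4, -2); ‖a_1‖ = 4.4721, so q_1 = (0.8944, -0.4472).
q_1·a_2 = 0.8944·4 + (-0.4472)·4 = 1.7889.
u_2 = a_2 − 1.7889·q_1 = (2.4000, 4.8000).
r_{22} = ‖u_2‖ = 5.3666.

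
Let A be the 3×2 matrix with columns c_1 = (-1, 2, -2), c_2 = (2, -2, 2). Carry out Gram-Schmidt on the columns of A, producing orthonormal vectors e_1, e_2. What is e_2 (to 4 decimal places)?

c_1 = (-1, 2, -2); ‖c_1‖ = 3.0000, so e_1 = (-0.3333, 0.6667, -0.6667).
e_1·c_2 = (-0.3333)·2 + 0.6667·(-2) + (-0.6667)·2 = -3.3333.
u_2 = c_2 + 3.3333·e_1 = (0.8889, 0.2222, -0.2222).
‖u_2‖ = 0.9428, so e_2 = (0.9428, 0.2357, -0.2357).

e_2 = (0.9428, 0.2357, -0.2357)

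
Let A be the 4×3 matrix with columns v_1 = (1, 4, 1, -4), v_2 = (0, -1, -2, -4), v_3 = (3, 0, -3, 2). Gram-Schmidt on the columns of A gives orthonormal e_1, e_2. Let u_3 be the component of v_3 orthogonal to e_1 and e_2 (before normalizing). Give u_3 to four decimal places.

u_3 = (3.2410, 0.9837, -2.7199, 1.1140)

v_1 = (1, 4, 1, -4); ‖v_1‖ = 5.8310, so e_1 = (0.1715, 0.6860, 0.1715, -0.6860).
e_1·v_2 = 0.1715·0 + 0.6860·(-1) + 0.1715·(-2) + (-0.6860)·(-4) = 1.7150.
u_2 = v_2 − 1.7150·e_1 = (-0.2941, -2.1765, -2.2941, -2.8235).
‖u_2‖ = 4.2496, so e_2 = (-0.0692, -0.5122, -0.5398, -0.6644).
e_1·v_3 = 0.1715·3 + 0.6860·0 + 0.1715·(-3) + (-0.6860)·2 = -1.3720; e_2·v_3 = (-0.0692)·3 + (-0.5122)·0 + (-0.5398)·(-3) + (-0.6644)·2 = 0.0831.
u_3 = v_3 + 1.3720·e_1 − 0.0831·e_2 = (3.2410, 0.9837, -2.7199, 1.1140).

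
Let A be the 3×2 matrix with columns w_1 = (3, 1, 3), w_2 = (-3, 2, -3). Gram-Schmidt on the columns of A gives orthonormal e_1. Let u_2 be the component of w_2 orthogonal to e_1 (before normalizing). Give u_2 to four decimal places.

u_2 = (-0.4737, 2.8421, -0.4737)

e_1 = w_1/‖w_1‖ = (3, 1, 3)/4.3589 = (0.6882, 0.2294, 0.6882).
r_{12} = e_1·w_2 = -3.6707.
u_2 = w_2 + 3.6707·e_1 = (-0.4737, 2.8421, -0.4737).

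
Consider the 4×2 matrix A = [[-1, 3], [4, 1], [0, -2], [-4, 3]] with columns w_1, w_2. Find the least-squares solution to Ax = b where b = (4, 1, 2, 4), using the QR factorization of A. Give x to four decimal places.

x = (-0.2147, 0.8103)

w_1 = (-1, 4, 0, -4); ‖w_1‖ = 5.7446, so q_1 = (-0.1741, 0.6963, 0.0000, -0.6963).
q_1·w_2 = (-0.1741)·3 + 0.6963·1 + 0.0000·(-2) + (-0.6963)·3 = -1.9149.
u_2 = w_2 + 1.9149·q_1 = (2.6667, 2.3333, -2.0000, 1.6667).
‖u_2‖ = 4.3970, so q_2 = (0.6065, 0.5307, -0.4549, 0.3790).
Qᵀb = (-2.7852, 3.5631).
Back-substitute: x_2 = 3.5631/4.3970 = 0.8103.
x_1 = (-2.7852 + 1.9149·0.8103)/5.7446 = -0.2147.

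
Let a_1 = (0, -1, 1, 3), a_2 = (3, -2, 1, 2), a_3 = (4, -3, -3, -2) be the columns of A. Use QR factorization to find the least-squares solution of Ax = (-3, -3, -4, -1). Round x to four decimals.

x = (2.8905, -2.9171, 1.5903)

e_1 = a_1/‖a_1‖ = (0, -1, 1, 3)/3.3166 = (0.0000, -0.3015, 0.3015, 0.9045).
r_{12} = e_1·a_2 = 2.7136.
u_2 = a_2 − 2.7136·e_1 = (3.0000, -1.1818, 0.1818, -0.4545).
‖u_2‖ = 3.2613, so e_2 = (0.9199, -0.3624, 0.0557, -0.1394).
r_{13} = e_1·a_3 = -1.8091; r_{23} = e_2·a_3 = 4.8781.
u_3 = a_3 + 1.8091·e_1 − 4.8781·e_2 = (-0.4872, -1.7778, -2.7265, 0.3162).
‖u_3‖ = 3.3063, so e_3 = (-0.1473, -0.5377, -0.8246, 0.0956).
Qᵀb = (-1.2060, -1.7561, 5.2580).
Back-substitute: x_3 = 5.2580/3.3063 = 1.5903.
x_2 = (-1.7561 − 4.8781·1.5903)/3.2613 = -2.9171.
x_1 = (-1.2060 − 2.7136·(-2.9171) + 1.8091·1.5903)/3.3166 = 2.8905.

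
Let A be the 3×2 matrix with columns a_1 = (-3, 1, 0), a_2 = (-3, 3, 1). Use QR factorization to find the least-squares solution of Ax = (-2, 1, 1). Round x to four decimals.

x = (0.2826, 0.3478)

q_1 = a_1/‖a_1‖ = (-3, 1, 0)/3.1623 = (-0.9487, 0.3162, 0.0000).
r_{12} = q_1·a_2 = 3.7947.
u_2 = a_2 − 3.7947·q_1 = (0.6000, 1.8000, 1.0000).
‖u_2‖ = 2.1448, so q_2 = (0.2798, 0.8393, 0.4663).
Qᵀb = (2.2136, 0.7460).
Back-substitute: x_2 = 0.7460/2.1448 = 0.3478.
x_1 = (2.2136 − 3.7947·0.3478)/3.1623 = 0.2826.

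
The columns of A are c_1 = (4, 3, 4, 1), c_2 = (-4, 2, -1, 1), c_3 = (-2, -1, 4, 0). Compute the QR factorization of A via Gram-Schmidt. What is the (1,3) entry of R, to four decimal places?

c_1 = (4, 3, 4, 1); ‖c_1‖ = 6.4807, so q_1 = (0.6172, 0.4629, 0.6172, 0.1543).
r_{13} = q_1·c_3 = 0.7715.

r_{13} = 0.7715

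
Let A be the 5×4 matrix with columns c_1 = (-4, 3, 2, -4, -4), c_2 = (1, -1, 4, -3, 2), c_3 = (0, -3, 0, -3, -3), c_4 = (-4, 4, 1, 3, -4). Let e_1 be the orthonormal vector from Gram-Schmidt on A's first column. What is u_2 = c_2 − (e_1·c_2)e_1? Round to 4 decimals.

c_1 = (-4, 3, 2, -4, -4); ‖c_1‖ = 7.8102, so e_1 = (-0.5121, 0.3841, 0.2561, -0.5121, -0.5121).
e_1·c_2 = (-0.5121)·1 + 0.3841·(-1) + 0.2561·4 + (-0.5121)·(-3) + (-0.5121)·2 = 0.6402.
u_2 = c_2 − 0.6402·e_1 = (1.3279, -1.2459, 3.8361, -2.6721, 2.3279).

u_2 = (1.3279, -1.2459, 3.8361, -2.6721, 2.3279)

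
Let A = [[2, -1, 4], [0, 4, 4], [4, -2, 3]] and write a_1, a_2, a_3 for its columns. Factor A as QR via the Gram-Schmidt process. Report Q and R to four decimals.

e_1 = a_1/‖a_1‖ = (2, 0, 4)/4.4721 = (0.4472, 0.0000, 0.8944).
r_{12} = e_1·a_2 = -2.2361.
u_2 = a_2 + 2.2361·e_1 = (0.0000, 4.0000, 0.0000).
‖u_2‖ = 4.0000, so e_2 = (0.0000, 1.0000, 0.0000).
r_{13} = e_1·a_3 = 4.4721; r_{23} = e_2·a_3 = 4.0000.
u_3 = a_3 − 4.4721·e_1 − 4.0000·e_2 = (2.0000, 0.0000, -1.0000).
‖u_3‖ = 2.2361, so e_3 = (0.8944, 0.0000, -0.4472).

Q = [[0.4472, 0.0000, 0.8944], [0.0000, 1.0000, 0.0000], [0.8944, 0.0000, -0.4472]], R = [[4.4721, -2.2361, 4.4721], [0.0000, 4.0000, 4.0000], [0.0000, 0.0000, 2.2361]]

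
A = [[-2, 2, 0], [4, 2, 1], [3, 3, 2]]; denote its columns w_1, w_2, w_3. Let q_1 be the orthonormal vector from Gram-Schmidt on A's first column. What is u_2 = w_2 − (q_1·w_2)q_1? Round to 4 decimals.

w_1 = (-2, 4, 3); ‖w_1‖ = 5.3852, so q_1 = (-0.3714, 0.7428, 0.5571).
q_1·w_2 = (-0.3714)·2 + 0.7428·2 + 0.5571·3 = 2.4140.
u_2 = w_2 − 2.4140·q_1 = (2.8966, 0.2069, 1.6552).

u_2 = (2.8966, 0.2069, 1.6552)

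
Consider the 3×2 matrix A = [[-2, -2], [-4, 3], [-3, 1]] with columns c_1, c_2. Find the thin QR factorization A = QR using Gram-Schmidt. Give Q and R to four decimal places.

Q = [[-0.3714, -0.8800], [-0.7428, 0.4730], [-0.5571, -0.0440]], R = [[5.3852, -2.0426], [0.0000, 3.1349]]

e_1 = c_1/‖c_1‖ = (-2, -4, -3)/5.3852 = (-0.3714, -0.7428, -0.5571).
r_{12} = e_1·c_2 = -2.0426.
u_2 = c_2 + 2.0426·e_1 = (-2.7586, 1.4828, -0.1379).
‖u_2‖ = 3.1349, so e_2 = (-0.8800, 0.4730, -0.0440).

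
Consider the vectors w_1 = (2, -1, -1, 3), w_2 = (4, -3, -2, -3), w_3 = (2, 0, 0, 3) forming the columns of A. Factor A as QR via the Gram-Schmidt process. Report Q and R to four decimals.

w_1 = (2, -1, -1, 3); ‖w_1‖ = 3.8730, so e_1 = (0.5164, -0.2582, -0.2582, 0.7746).
e_1·w_2 = 0.5164·4 + (-0.2582)·(-3) + (-0.2582)·(-2) + 0.7746·(-3) = 1.0328.
u_2 = w_2 − 1.0328·e_1 = (3.4667, -2.7333, -1.7333, -3.8000).
‖u_2‖ = 6.0773, so e_2 = (0.5704, -0.4498, -0.2852, -0.6253).
e_1·w_3 = 0.5164·2 + (-0.2582)·0 + (-0.2582)·0 + 0.7746·3 = 3.3566; e_2·w_3 = 0.5704·2 + (-0.4498)·0 + (-0.2852)·0 + (-0.6253)·3 = -0.7350.
u_3 = w_3 − 3.3566·e_1 + 0.7350·e_2 = (0.6859, 0.5361, 0.6570, -0.0596).
‖u_3‖ = 1.0923, so e_3 = (0.6280, 0.4908, 0.6015, -0.0545).

Q = [[0.5164, 0.5704, 0.6280], [-0.2582, -0.4498, 0.4908], [-0.2582, -0.2852, 0.6015], [0.7746, -0.6253, -0.0545]], R = [[3.8730, 1.0328, 3.3566], [0.0000, 6.0773, -0.7350], [0.0000, 0.0000, 1.0923]]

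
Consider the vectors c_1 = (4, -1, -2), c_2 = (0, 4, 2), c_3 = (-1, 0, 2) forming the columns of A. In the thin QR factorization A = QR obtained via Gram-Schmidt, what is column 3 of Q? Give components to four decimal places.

q_3 = (0.3180, -0.4240, 0.8480)

c_1 = (4, -1, -2); ‖c_1‖ = 4.5826, so q_1 = (0.8729, -0.2182, -0.4364).
q_1·c_2 = 0.8729·0 + (-0.2182)·4 + (-0.4364)·2 = -1.7457.
u_2 = c_2 + 1.7457·q_1 = (1.5238, 3.6190, 1.2381).
‖u_2‖ = 4.1173, so q_2 = (0.3701, 0.8790, 0.3007).
q_1·c_3 = 0.8729·(-1) + (-0.2182)·0 + (-0.4364)·2 = -1.7457; q_2·c_3 = 0.3701·(-1) + 0.8790·0 + 0.3007·2 = 0.2313.
u_3 = c_3 + 1.7457·q_1 − 0.2313·q_2 = (0.4382, -0.5843, 1.1685).
‖u_3‖ = 1.3780, so q_3 = (0.3180, -0.4240, 0.8480).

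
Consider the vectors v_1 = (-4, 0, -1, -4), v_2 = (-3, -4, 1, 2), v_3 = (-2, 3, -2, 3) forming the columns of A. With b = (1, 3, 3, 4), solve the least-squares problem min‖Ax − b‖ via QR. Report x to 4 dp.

x = (-0.6666, -0.0369, 0.4459)

v_1 = (-4, 0, -1, -4); ‖v_1‖ = 5.7446, so e_1 = (-0.6963, 0.0000, -0.1741, -0.6963).
e_1·v_2 = (-0.6963)·(-3) + 0.0000·(-4) + (-0.1741)·1 + (-0.6963)·2 = 0.5222.
u_2 = v_2 − 0.5222·e_1 = (-2.6364, -4.0000, 1.0909, 2.3636).
‖u_2‖ = 5.4523, so e_2 = (-0.4835, -0.7336, 0.2001, 0.4335).
e_1·v_3 = (-0.6963)·(-2) + 0.0000·3 + (-0.1741)·(-2) + (-0.6963)·3 = -0.3482; e_2·v_3 = (-0.4835)·(-2) + (-0.7336)·3 + 0.2001·(-2) + 0.4335·3 = -0.3335.
u_3 = v_3 + 0.3482·e_1 + 0.3335·e_2 = (-2.4037, 2.7554, -1.9939, 2.9021).
‖u_3‖ = 5.0762, so e_3 = (-0.4735, 0.5428, -0.3928, 0.5717).
Qᵀb = (-4.0038, -0.3501, 2.2634).
Back-substitute: x_3 = 2.2634/5.0762 = 0.4459.
x_2 = (-0.3501 + 0.3335·0.4459)/5.4523 = -0.0369.
x_1 = (-4.0038 − 0.5222·(-0.0369) + 0.3482·0.4459)/5.7446 = -0.6666.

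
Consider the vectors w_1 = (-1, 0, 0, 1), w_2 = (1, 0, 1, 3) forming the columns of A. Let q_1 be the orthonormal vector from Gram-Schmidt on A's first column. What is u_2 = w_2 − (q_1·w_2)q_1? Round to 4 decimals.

u_2 = (2.0000, 0.0000, 1.0000, 2.0000)

w_1 = (-1, 0, 0, 1); ‖w_1‖ = 1.4142, so q_1 = (-0.7071, 0.0000, 0.0000, 0.7071).
q_1·w_2 = (-0.7071)·1 + 0.0000·0 + 0.0000·1 + 0.7071·3 = 1.4142.
u_2 = w_2 − 1.4142·q_1 = (2.0000, 0.0000, 1.0000, 2.0000).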